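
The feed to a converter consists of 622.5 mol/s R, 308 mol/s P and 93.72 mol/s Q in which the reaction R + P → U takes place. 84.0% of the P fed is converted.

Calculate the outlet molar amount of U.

P reacted = 0.84 × 308 = 258.7 mol/s; ν_P = −1, so ξ = 258.7/1 = 258.7 mol/s.
Outlet amounts (n = n₀ + ν ξ):
  R: 622.5 − 1(258.7) = 363.8
  P: 308 − 1(258.7) = 49.28
  U: 0 + 1(258.7) = 258.7
  Q: 93.72 (inert)

259 mol/s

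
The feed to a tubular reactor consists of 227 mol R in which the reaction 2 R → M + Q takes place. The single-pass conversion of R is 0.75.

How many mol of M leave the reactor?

R reacted = 0.75 × 227 = 170.2 mol; ν_R = −2, so ξ = 170.2/2 = 85.12 mol.
Outlet amounts (n = n₀ + ν ξ):
  R: 227 − 2(85.12) = 56.75
  M: 0 + 1(85.12) = 85.12
  Q: 0 + 1(85.12) = 85.12

85.1 mol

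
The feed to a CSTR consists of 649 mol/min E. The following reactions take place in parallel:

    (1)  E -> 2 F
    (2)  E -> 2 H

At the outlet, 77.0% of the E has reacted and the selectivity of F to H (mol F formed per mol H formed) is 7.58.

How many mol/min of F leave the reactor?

883 mol/min

Conversion of E: E consumed = 0.77 × 649 = 499.7 mol/min = 1ξ₁ + 1ξ₂.
Selectivity: 2ξ₁ / (2ξ₂) = 7.58 → ξ₁ = 7.58 ξ₂.
Substitute: (1·7.58 + 1) ξ₂ = 499.7 → ξ₂ = 58.24 mol/min, ξ₁ = 441.5 mol/min.
Outlet amounts (n = n₀ + Σ ν·ξ):
  E: 649 − 1(441.5) − 1(58.24) = 149.3
  F: 0 + 2(441.5) = 883
  H: 0 + 2(58.24) = 116.5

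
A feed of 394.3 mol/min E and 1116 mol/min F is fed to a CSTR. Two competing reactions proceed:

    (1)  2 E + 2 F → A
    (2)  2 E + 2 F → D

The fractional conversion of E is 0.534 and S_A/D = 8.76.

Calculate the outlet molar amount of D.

10.8 mol/min

Conversion of E: E consumed = 0.534 × 394.3 = 210.6 mol/min = 2ξ₁ + 2ξ₂.
Selectivity: 1ξ₁ / (1ξ₂) = 8.76 → ξ₁ = 8.76 ξ₂.
Substitute: (2·8.76 + 2) ξ₂ = 210.6 → ξ₂ = 10.79 mol/min, ξ₁ = 94.49 mol/min.
Outlet amounts (n = n₀ + Σ ν·ξ):
  E: 394.3 − 2(94.49) − 2(10.79) = 183.7
  F: 1116 − 2(94.49) − 2(10.79) = 905.4
  A: 0 + 1(94.49) = 94.49
  D: 0 + 1(10.79) = 10.79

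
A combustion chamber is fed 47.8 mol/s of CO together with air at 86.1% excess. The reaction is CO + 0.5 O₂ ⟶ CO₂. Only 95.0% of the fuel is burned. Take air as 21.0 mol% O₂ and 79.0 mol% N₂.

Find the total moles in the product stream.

Stoichiometric O₂ = 0.5 × 47.8 = 23.9 mol/s; O₂ fed = 23.9 × 1.861 = 44.48 mol/s.
N₂ fed = 44.48 × 79/21 = 167.3 mol/s.
Fuel reacted = 0.95 × 47.8 → ξ = 45.41 mol/s.
Outlet (n = n₀ + ν ξ):
  CO: 47.8 − 1(45.41) = 2.39
  O₂: 44.48 − 0.5(45.41) = 21.77
  N₂: 167.3 (inert)
  CO₂: 0 + 1(45.41) = 45.41
Total out = 2.39 + 21.77 + 167.3 + 45.41 = 236.9 mol/s.

237 mol/s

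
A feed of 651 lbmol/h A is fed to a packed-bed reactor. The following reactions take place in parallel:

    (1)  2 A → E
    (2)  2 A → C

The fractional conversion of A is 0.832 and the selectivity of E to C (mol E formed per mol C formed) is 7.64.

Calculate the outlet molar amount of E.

Conversion of A: A consumed = 0.832 × 651 = 541.6 lbmol/h = 2ξ₁ + 2ξ₂.
Selectivity: 1ξ₁ / (1ξ₂) = 7.64 → ξ₁ = 7.64 ξ₂.
Substitute: (2·7.64 + 2) ξ₂ = 541.6 → ξ₂ = 31.34 lbmol/h, ξ₁ = 239.5 lbmol/h.
Outlet amounts (n = n₀ + Σ ν·ξ):
  A: 651 − 2(239.5) − 2(31.34) = 109.4
  E: 0 + 1(239.5) = 239.5
  C: 0 + 1(31.34) = 31.34

239 lbmol/h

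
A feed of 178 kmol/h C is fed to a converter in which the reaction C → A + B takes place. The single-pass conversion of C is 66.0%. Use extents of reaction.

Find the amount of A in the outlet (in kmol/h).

117 kmol/h

C reacted = 0.66 × 178 = 117.5 kmol/h; ν_C = −1, so ξ = 117.5/1 = 117.5 kmol/h.
Outlet amounts (n = n₀ + ν ξ):
  C: 178 − 1(117.5) = 60.52
  A: 0 + 1(117.5) = 117.5
  B: 0 + 1(117.5) = 117.5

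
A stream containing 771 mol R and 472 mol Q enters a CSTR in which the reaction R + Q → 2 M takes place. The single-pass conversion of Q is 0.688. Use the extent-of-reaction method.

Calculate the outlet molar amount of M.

649 mol

Q reacted = 0.688 × 472 = 324.7 mol; ν_Q = −1, so ξ = 324.7/1 = 324.7 mol.
Outlet amounts (n = n₀ + ν ξ):
  R: 771 − 1(324.7) = 446.3
  Q: 472 − 1(324.7) = 147.3
  M: 0 + 2(324.7) = 649.5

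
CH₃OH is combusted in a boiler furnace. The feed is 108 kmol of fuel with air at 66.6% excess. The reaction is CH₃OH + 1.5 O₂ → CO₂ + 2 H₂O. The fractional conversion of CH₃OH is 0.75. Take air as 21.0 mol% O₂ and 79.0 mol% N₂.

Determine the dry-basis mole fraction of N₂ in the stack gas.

0.798

Stoichiometric O₂ = 1.5 × 108 = 162 kmol; O₂ fed = 162 × 1.666 = 269.9 kmol.
N₂ fed = 269.9 × 79/21 = 1015 kmol.
Fuel reacted = 0.75 × 108 → ξ = 81 kmol.
Outlet (n = n₀ + ν ξ):
  CH₃OH: 108 − 1(81) = 27
  O₂: 269.9 − 1.5(81) = 148.4
  N₂: 1015 (inert)
  CO₂: 0 + 1(81) = 81
  H₂O: 0 + 2(81) = 162
Dry total = 1272 kmol; y_N₂ (dry) = 1015 / 1272 = 0.7984.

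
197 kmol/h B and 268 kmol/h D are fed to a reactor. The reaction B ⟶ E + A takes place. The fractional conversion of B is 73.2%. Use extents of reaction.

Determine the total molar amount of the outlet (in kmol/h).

609 kmol/h

B reacted = 0.732 × 197 = 144.2 kmol/h; ν_B = −1, so ξ = 144.2/1 = 144.2 kmol/h.
Outlet amounts (n = n₀ + ν ξ):
  B: 197 − 1(144.2) = 52.8
  E: 0 + 1(144.2) = 144.2
  A: 0 + 1(144.2) = 144.2
  D: 268 (inert)
Total out = 52.8 + 144.2 + 144.2 + 268 = 609.2 kmol/h.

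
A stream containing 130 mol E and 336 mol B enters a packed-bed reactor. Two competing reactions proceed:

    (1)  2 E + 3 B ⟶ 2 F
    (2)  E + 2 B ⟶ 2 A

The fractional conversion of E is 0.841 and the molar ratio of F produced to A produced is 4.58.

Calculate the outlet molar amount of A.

21.5 mol

Conversion of E: E consumed = 0.841 × 130 = 109.3 mol = 2ξ₁ + 1ξ₂.
Selectivity: 2ξ₁ / (2ξ₂) = 4.58 → ξ₁ = 4.58 ξ₂.
Substitute: (2·4.58 + 1) ξ₂ = 109.3 → ξ₂ = 10.76 mol, ξ₁ = 49.28 mol.
Outlet amounts (n = n₀ + Σ ν·ξ):
  E: 130 − 2(49.28) − 1(10.76) = 20.67
  B: 336 − 3(49.28) − 2(10.76) = 166.6
  F: 0 + 2(49.28) = 98.57
  A: 0 + 2(10.76) = 21.52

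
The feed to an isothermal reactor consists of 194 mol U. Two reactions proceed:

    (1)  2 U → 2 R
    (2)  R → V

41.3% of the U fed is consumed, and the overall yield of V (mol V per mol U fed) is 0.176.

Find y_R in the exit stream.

Conversion of U: U consumed = 2ξ₁ = 0.413 × 194 → ξ₁ = 40.06 mol.
Yield of V: 1ξ₂ / 194 = 0.176 → ξ₂ = 34.14 mol.
Outlet amounts (n = n₀ + Σ ν·ξ):
  U: 194 − 2(40.06) = 113.9
  R: 0 + 2(40.06) − 1(34.14) = 45.98
  V: 0 + 1(34.14) = 34.14
Total out = 194 mol; y_R = 45.98 / 194 = 0.237.

0.237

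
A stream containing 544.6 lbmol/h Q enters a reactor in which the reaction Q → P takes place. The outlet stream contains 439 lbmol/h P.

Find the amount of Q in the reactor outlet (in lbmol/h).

106 lbmol/h

For P: n = n₀ + 1ξ → 439 = 0 + 1ξ, giving ξ = 439 lbmol/h.
Outlet amounts (n = n₀ + ν ξ):
  Q: 544.6 − 1(439) = 105.6
  P: 0 + 1(439) = 439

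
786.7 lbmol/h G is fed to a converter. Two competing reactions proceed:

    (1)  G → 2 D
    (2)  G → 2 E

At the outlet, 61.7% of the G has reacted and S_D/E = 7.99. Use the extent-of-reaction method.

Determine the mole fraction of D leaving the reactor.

Conversion of G: G consumed = 0.617 × 786.7 = 485.4 lbmol/h = 1ξ₁ + 1ξ₂.
Selectivity: 2ξ₁ / (2ξ₂) = 7.99 → ξ₁ = 7.99 ξ₂.
Substitute: (1·7.99 + 1) ξ₂ = 485.4 → ξ₂ = 53.99 lbmol/h, ξ₁ = 431.4 lbmol/h.
Outlet amounts (n = n₀ + Σ ν·ξ):
  G: 786.7 − 1(431.4) − 1(53.99) = 301.3
  D: 0 + 2(431.4) = 862.8
  E: 0 + 2(53.99) = 108
Total out = 1272 lbmol/h; y_D = 862.8 / 1272 = 0.6783.

0.678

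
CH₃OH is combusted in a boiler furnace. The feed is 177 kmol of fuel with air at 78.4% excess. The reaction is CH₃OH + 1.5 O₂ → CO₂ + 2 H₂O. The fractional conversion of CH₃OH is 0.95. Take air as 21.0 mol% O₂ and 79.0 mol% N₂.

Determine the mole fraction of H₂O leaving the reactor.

Stoichiometric O₂ = 1.5 × 177 = 265.5 kmol; O₂ fed = 265.5 × 1.784 = 473.7 kmol.
N₂ fed = 473.7 × 79/21 = 1782 kmol.
Fuel reacted = 0.95 × 177 → ξ = 168.2 kmol.
Outlet (n = n₀ + ν ξ):
  CH₃OH: 177 − 1(168.2) = 8.85
  O₂: 473.7 − 1.5(168.2) = 221.4
  N₂: 1782 (inert)
  CO₂: 0 + 1(168.2) = 168.2
  H₂O: 0 + 2(168.2) = 336.3
Total out = 2517 kmol; y_H₂O = 336.3 / 2517 = 0.1336.

0.134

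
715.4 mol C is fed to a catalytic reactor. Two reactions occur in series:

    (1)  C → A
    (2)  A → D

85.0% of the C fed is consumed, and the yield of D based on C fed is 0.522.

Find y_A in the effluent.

Conversion of C: C consumed = 1ξ₁ = 0.85 × 715.4 → ξ₁ = 608.1 mol.
Yield of D: 1ξ₂ / 715.4 = 0.522 → ξ₂ = 373.4 mol.
Outlet amounts (n = n₀ + Σ ν·ξ):
  C: 715.4 − 1(608.1) = 107.3
  A: 0 + 1(608.1) − 1(373.4) = 234.7
  D: 0 + 1(373.4) = 373.4
Total out = 715.4 mol; y_A = 234.7 / 715.4 = 0.328.

0.328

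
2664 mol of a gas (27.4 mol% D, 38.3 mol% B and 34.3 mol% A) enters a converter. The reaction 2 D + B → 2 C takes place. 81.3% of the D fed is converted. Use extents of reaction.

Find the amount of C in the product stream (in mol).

593 mol

D reacted = 0.813 × 729.9 = 593.4 mol; ν_D = −2, so ξ = 593.4/2 = 296.7 mol.
Outlet amounts (n = n₀ + ν ξ):
  D: 729.9 − 2(296.7) = 136.5
  B: 1020 − 1(296.7) = 723.6
  C: 0 + 2(296.7) = 593.4
  A: 913.8 (inert)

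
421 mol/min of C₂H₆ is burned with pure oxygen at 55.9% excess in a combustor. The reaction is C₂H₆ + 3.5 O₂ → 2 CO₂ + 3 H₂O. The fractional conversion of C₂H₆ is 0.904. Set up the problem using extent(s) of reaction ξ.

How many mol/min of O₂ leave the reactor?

965 mol/min

Stoichiometric O₂ = 3.5 × 421 = 1474 mol/min; O₂ fed = 1474 × 1.559 = 2297 mol/min.
Fuel reacted = 0.904 × 421 → ξ = 380.6 mol/min.
Outlet (n = n₀ + ν ξ):
  C₂H₆: 421 − 1(380.6) = 40.42
  O₂: 2297 − 3.5(380.6) = 965.1
  CO₂: 0 + 2(380.6) = 761.2
  H₂O: 0 + 3(380.6) = 1142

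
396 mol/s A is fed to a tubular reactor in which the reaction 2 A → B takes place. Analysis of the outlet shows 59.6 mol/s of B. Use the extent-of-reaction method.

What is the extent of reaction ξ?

ξ = 59.6 mol/s

For B: n = n₀ + 1ξ → 59.6 = 0 + 1ξ, giving ξ = 59.6 mol/s.
Outlet amounts (n = n₀ + ν ξ):
  A: 396 − 2(59.6) = 276.8
  B: 0 + 1(59.6) = 59.6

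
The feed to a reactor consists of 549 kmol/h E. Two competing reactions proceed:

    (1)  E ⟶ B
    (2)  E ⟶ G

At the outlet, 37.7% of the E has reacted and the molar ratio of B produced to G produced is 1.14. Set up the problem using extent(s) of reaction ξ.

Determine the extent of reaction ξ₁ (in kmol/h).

ξ₁ = 110 kmol/h

Conversion of E: E consumed = 0.377 × 549 = 207 kmol/h = 1ξ₁ + 1ξ₂.
Selectivity: 1ξ₁ / (1ξ₂) = 1.14 → ξ₁ = 1.14 ξ₂.
Substitute: (1·1.14 + 1) ξ₂ = 207 → ξ₂ = 96.72 kmol/h, ξ₁ = 110.3 kmol/h.
Outlet amounts (n = n₀ + Σ ν·ξ):
  E: 549 − 1(110.3) − 1(96.72) = 342
  B: 0 + 1(110.3) = 110.3
  G: 0 + 1(96.72) = 96.72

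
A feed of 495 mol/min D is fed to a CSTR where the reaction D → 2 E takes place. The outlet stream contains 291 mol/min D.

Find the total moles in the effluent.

For D: n = n₀ − 1ξ → 291 = 495 − 1ξ, giving ξ = 204 mol/min.
Outlet amounts (n = n₀ + ν ξ):
  D: 495 − 1(204) = 291
  E: 0 + 2(204) = 408
Total out = 291 + 408 = 699 mol/min.

699 mol/min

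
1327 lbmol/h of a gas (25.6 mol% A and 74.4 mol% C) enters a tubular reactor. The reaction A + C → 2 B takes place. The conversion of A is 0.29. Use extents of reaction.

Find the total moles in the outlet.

A reacted = 0.29 × 339.7 = 98.52 lbmol/h; ν_A = −1, so ξ = 98.52/1 = 98.52 lbmol/h.
Outlet amounts (n = n₀ + ν ξ):
  A: 339.7 − 1(98.52) = 241.2
  C: 987.3 − 1(98.52) = 888.8
  B: 0 + 2(98.52) = 197
Total out = 241.2 + 888.8 + 197 = 1327 lbmol/h.

1330 lbmol/h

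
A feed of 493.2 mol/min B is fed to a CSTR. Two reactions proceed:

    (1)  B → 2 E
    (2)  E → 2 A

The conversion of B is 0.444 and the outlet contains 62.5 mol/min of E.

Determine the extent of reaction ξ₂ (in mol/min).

Conversion of B: B consumed = 1ξ₁ = 0.444 × 493.2 → ξ₁ = 219 mol/min.
E balance: n_E = 0 + 2ξ₁ − 1ξ₂ = 62.5 → ξ₂ = (2·219 − 62.5)/1 = 375.5 mol/min.
Outlet amounts (n = n₀ + Σ ν·ξ):
  B: 493.2 − 1(219) = 274.2
  E: 0 + 2(219) − 1(375.5) = 62.5
  A: 0 + 2(375.5) = 750.9

ξ₂ = 375 mol/min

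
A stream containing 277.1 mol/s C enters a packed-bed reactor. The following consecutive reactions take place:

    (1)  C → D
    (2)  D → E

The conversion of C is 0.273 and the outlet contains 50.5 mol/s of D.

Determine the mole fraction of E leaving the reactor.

Conversion of C: C consumed = 1ξ₁ = 0.273 × 277.1 → ξ₁ = 75.65 mol/s.
D balance: n_D = 0 + 1ξ₁ − 1ξ₂ = 50.5 → ξ₂ = (1·75.65 − 50.5)/1 = 25.15 mol/s.
Outlet amounts (n = n₀ + Σ ν·ξ):
  C: 277.1 − 1(75.65) = 201.5
  D: 0 + 1(75.65) − 1(25.15) = 50.5
  E: 0 + 1(25.15) = 25.15
Total out = 277.1 mol/s; y_E = 25.15 / 277.1 = 0.09076.

0.0908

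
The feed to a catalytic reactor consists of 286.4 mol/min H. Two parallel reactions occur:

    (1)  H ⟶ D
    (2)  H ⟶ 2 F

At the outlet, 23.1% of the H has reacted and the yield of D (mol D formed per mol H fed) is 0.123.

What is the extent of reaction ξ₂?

Yield of D: 1ξ₁ / 286.4 = 0.123 → ξ₁ = 35.23 mol/min.
Conversion of H: 1ξ₁ + 1ξ₂ = 0.231 × 286.4 = 66.16 → ξ₂ = 30.93 mol/min.
Outlet amounts (n = n₀ + Σ ν·ξ):
  H: 286.4 − 1(35.23) − 1(30.93) = 220.2
  D: 0 + 1(35.23) = 35.23
  F: 0 + 2(30.93) = 61.86

ξ₂ = 30.9 mol/min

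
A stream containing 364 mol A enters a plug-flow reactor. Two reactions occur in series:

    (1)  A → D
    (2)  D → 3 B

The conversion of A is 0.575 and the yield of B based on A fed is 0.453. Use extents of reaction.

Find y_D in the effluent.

0.326

Conversion of A: A consumed = 1ξ₁ = 0.575 × 364 → ξ₁ = 209.3 mol.
Yield of B: 3ξ₂ / 364 = 0.453 → ξ₂ = 54.96 mol.
Outlet amounts (n = n₀ + Σ ν·ξ):
  A: 364 − 1(209.3) = 154.7
  D: 0 + 1(209.3) − 1(54.96) = 154.3
  B: 0 + 3(54.96) = 164.9
Total out = 473.9 mol; y_D = 154.3 / 473.9 = 0.3257.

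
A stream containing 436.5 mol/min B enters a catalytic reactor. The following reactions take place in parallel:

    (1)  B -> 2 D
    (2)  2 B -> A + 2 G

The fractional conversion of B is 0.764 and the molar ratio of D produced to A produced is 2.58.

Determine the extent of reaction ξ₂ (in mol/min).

Conversion of B: B consumed = 0.764 × 436.5 = 333.5 mol/min = 1ξ₁ + 2ξ₂.
Selectivity: 2ξ₁ / (1ξ₂) = 2.58 → ξ₁ = 1.29 ξ₂.
Substitute: (1·1.29 + 2) ξ₂ = 333.5 → ξ₂ = 101.4 mol/min, ξ₁ = 130.8 mol/min.
Outlet amounts (n = n₀ + Σ ν·ξ):
  B: 436.5 − 1(130.8) − 2(101.4) = 103
  D: 0 + 2(130.8) = 261.5
  A: 0 + 1(101.4) = 101.4
  G: 0 + 2(101.4) = 202.7

ξ₂ = 101 mol/min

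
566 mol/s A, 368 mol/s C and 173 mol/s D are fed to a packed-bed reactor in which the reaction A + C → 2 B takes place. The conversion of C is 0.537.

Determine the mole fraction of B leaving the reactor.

C reacted = 0.537 × 368 = 197.6 mol/s; ν_C = −1, so ξ = 197.6/1 = 197.6 mol/s.
Outlet amounts (n = n₀ + ν ξ):
  A: 566 − 1(197.6) = 368.4
  C: 368 − 1(197.6) = 170.4
  B: 0 + 2(197.6) = 395.2
  D: 173 (inert)
Total out = 1107 mol/s; y_B = 395.2 / 1107 = 0.357.

0.357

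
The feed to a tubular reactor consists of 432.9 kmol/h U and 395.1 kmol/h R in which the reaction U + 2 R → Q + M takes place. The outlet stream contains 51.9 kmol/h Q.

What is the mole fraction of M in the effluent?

For Q: n = n₀ + 1ξ → 51.9 = 0 + 1ξ, giving ξ = 51.9 kmol/h.
Outlet amounts (n = n₀ + ν ξ):
  U: 432.9 − 1(51.9) = 381
  R: 395.1 − 2(51.9) = 291.3
  Q: 0 + 1(51.9) = 51.9
  M: 0 + 1(51.9) = 51.9
Total out = 776.1 kmol/h; y_M = 51.9 / 776.1 = 0.06687.

0.0669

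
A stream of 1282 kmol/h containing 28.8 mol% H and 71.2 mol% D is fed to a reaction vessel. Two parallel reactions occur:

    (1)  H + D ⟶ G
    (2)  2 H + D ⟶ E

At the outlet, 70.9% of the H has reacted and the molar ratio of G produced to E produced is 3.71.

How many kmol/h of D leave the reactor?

697 kmol/h

Conversion of H: H consumed = 0.709 × 369.2 = 261.8 kmol/h = 1ξ₁ + 2ξ₂.
Selectivity: 1ξ₁ / (1ξ₂) = 3.71 → ξ₁ = 3.71 ξ₂.
Substitute: (1·3.71 + 2) ξ₂ = 261.8 → ξ₂ = 45.84 kmol/h, ξ₁ = 170.1 kmol/h.
Outlet amounts (n = n₀ + Σ ν·ξ):
  H: 369.2 − 1(170.1) − 2(45.84) = 107.4
  D: 912.8 − 1(170.1) − 1(45.84) = 696.9
  G: 0 + 1(170.1) = 170.1
  E: 0 + 1(45.84) = 45.84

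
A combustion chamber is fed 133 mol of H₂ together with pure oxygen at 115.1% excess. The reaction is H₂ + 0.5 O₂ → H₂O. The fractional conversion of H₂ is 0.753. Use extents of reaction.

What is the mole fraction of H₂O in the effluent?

Stoichiometric O₂ = 0.5 × 133 = 66.5 mol; O₂ fed = 66.5 × 2.151 = 143 mol.
Fuel reacted = 0.753 × 133 → ξ = 100.1 mol.
Outlet (n = n₀ + ν ξ):
  H₂: 133 − 1(100.1) = 32.85
  O₂: 143 − 0.5(100.1) = 92.97
  H₂O: 0 + 1(100.1) = 100.1
Total out = 226 mol; y_H₂O = 100.1 / 226 = 0.4432.

0.443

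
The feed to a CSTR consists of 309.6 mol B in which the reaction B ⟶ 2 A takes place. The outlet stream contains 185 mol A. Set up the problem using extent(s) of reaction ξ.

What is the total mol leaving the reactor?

For A: n = n₀ + 2ξ → 185 = 0 + 2ξ, giving ξ = 92.5 mol.
Outlet amounts (n = n₀ + ν ξ):
  B: 309.6 − 1(92.5) = 217.1
  A: 0 + 2(92.5) = 185
Total out = 217.1 + 185 = 402.1 mol.

402 mol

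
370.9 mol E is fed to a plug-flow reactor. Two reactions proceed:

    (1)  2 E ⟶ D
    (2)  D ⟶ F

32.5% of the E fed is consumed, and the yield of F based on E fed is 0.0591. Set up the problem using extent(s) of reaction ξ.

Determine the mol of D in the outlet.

Conversion of E: E consumed = 2ξ₁ = 0.325 × 370.9 → ξ₁ = 60.27 mol.
Yield of F: 1ξ₂ / 370.9 = 0.0591 → ξ₂ = 21.92 mol.
Outlet amounts (n = n₀ + Σ ν·ξ):
  E: 370.9 − 2(60.27) = 250.4
  D: 0 + 1(60.27) − 1(21.92) = 38.35
  F: 0 + 1(21.92) = 21.92

38.4 mol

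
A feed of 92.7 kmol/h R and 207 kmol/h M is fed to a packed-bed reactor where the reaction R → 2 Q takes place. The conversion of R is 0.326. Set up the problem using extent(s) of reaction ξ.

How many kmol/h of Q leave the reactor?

60.4 kmol/h

R reacted = 0.326 × 92.7 = 30.22 kmol/h; ν_R = −1, so ξ = 30.22/1 = 30.22 kmol/h.
Outlet amounts (n = n₀ + ν ξ):
  R: 92.7 − 1(30.22) = 62.48
  Q: 0 + 2(30.22) = 60.44
  M: 207 (inert)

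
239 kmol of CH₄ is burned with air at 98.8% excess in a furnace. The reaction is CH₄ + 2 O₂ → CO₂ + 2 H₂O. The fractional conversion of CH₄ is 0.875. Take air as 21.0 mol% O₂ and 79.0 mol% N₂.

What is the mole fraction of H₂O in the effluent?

Stoichiometric O₂ = 2 × 239 = 478 kmol; O₂ fed = 478 × 1.988 = 950.3 kmol.
N₂ fed = 950.3 × 79/21 = 3575 kmol.
Fuel reacted = 0.875 × 239 → ξ = 209.1 kmol.
Outlet (n = n₀ + ν ξ):
  CH₄: 239 − 1(209.1) = 29.88
  O₂: 950.3 − 2(209.1) = 532
  N₂: 3575 (inert)
  CO₂: 0 + 1(209.1) = 209.1
  H₂O: 0 + 2(209.1) = 418.2
Total out = 4764 kmol; y_H₂O = 418.2 / 4764 = 0.08779.

0.0878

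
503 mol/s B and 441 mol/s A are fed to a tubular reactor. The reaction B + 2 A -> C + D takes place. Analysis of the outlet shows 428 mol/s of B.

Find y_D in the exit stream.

0.0863

For B: n = n₀ − 1ξ → 428 = 503 − 1ξ, giving ξ = 75 mol/s.
Outlet amounts (n = n₀ + ν ξ):
  B: 503 − 1(75) = 428
  A: 441 − 2(75) = 291
  C: 0 + 1(75) = 75
  D: 0 + 1(75) = 75
Total out = 869 mol/s; y_D = 75 / 869 = 0.08631.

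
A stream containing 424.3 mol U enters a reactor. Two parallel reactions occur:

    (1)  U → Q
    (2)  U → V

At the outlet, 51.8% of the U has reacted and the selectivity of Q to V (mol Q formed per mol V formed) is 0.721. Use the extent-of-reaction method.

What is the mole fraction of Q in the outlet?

Conversion of U: U consumed = 0.518 × 424.3 = 219.8 mol = 1ξ₁ + 1ξ₂.
Selectivity: 1ξ₁ / (1ξ₂) = 0.721 → ξ₁ = 0.721 ξ₂.
Substitute: (1·0.721 + 1) ξ₂ = 219.8 → ξ₂ = 127.7 mol, ξ₁ = 92.08 mol.
Outlet amounts (n = n₀ + Σ ν·ξ):
  U: 424.3 − 1(92.08) − 1(127.7) = 204.5
  Q: 0 + 1(92.08) = 92.08
  V: 0 + 1(127.7) = 127.7
Total out = 424.3 mol; y_Q = 92.08 / 424.3 = 0.217.

0.217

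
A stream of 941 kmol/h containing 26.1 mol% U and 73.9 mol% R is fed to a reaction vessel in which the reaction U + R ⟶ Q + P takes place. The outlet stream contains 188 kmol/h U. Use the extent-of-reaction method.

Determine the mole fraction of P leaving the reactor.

For U: n = n₀ − 1ξ → 188 = 245.6 − 1ξ, giving ξ = 57.6 kmol/h.
Outlet amounts (n = n₀ + ν ξ):
  U: 245.6 − 1(57.6) = 188
  R: 695.4 − 1(57.6) = 637.8
  Q: 0 + 1(57.6) = 57.6
  P: 0 + 1(57.6) = 57.6
Total out = 941 kmol/h; y_P = 57.6 / 941 = 0.06121.

0.0612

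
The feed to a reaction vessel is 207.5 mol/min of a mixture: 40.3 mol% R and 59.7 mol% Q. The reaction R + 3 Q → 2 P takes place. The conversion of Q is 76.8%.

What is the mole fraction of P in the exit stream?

Q reacted = 0.768 × 123.9 = 95.14 mol/min; ν_Q = −3, so ξ = 95.14/3 = 31.71 mol/min.
Outlet amounts (n = n₀ + ν ξ):
  R: 83.62 − 1(31.71) = 51.91
  Q: 123.9 − 3(31.71) = 28.74
  P: 0 + 2(31.71) = 63.43
Total out = 144.1 mol/min; y_P = 63.43 / 144.1 = 0.4402.

0.44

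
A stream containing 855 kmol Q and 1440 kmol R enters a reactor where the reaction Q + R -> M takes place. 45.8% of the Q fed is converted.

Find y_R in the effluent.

Q reacted = 0.458 × 855 = 391.6 kmol; ν_Q = −1, so ξ = 391.6/1 = 391.6 kmol.
Outlet amounts (n = n₀ + ν ξ):
  Q: 855 − 1(391.6) = 463.4
  R: 1440 − 1(391.6) = 1048
  M: 0 + 1(391.6) = 391.6
Total out = 1903 kmol; y_R = 1048 / 1903 = 0.5508.

0.551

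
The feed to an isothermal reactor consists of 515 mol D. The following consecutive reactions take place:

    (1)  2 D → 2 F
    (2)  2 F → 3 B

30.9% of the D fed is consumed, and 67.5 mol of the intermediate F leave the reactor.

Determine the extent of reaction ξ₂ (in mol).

Conversion of D: D consumed = 2ξ₁ = 0.309 × 515 → ξ₁ = 79.57 mol.
F balance: n_F = 0 + 2ξ₁ − 2ξ₂ = 67.5 → ξ₂ = (2·79.57 − 67.5)/2 = 45.82 mol.
Outlet amounts (n = n₀ + Σ ν·ξ):
  D: 515 − 2(79.57) = 355.9
  F: 0 + 2(79.57) − 2(45.82) = 67.5
  B: 0 + 3(45.82) = 137.5

ξ₂ = 45.8 mol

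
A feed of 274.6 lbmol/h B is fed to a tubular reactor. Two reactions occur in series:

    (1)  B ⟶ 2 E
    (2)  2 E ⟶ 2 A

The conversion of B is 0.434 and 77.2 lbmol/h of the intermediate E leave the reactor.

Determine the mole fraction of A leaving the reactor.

Conversion of B: B consumed = 1ξ₁ = 0.434 × 274.6 → ξ₁ = 119.2 lbmol/h.
E balance: n_E = 0 + 2ξ₁ − 2ξ₂ = 77.2 → ξ₂ = (2·119.2 − 77.2)/2 = 80.58 lbmol/h.
Outlet amounts (n = n₀ + Σ ν·ξ):
  B: 274.6 − 1(119.2) = 155.4
  E: 0 + 2(119.2) − 2(80.58) = 77.2
  A: 0 + 2(80.58) = 161.2
Total out = 393.8 lbmol/h; y_A = 161.2 / 393.8 = 0.4092.

0.409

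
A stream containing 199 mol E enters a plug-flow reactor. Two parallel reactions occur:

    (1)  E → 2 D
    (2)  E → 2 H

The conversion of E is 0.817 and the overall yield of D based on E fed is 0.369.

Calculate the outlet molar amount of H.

Yield of D: 2ξ₁ / 199 = 0.369 → ξ₁ = 36.72 mol.
Conversion of E: 1ξ₁ + 1ξ₂ = 0.817 × 199 = 162.6 → ξ₂ = 125.9 mol.
Outlet amounts (n = n₀ + Σ ν·ξ):
  E: 199 − 1(36.72) − 1(125.9) = 36.42
  D: 0 + 2(36.72) = 73.43
  H: 0 + 2(125.9) = 251.7

252 mol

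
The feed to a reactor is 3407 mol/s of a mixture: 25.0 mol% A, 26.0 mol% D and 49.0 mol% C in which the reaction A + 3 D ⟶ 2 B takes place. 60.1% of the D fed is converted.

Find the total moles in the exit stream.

3050 mol/s

D reacted = 0.601 × 885.8 = 532.4 mol/s; ν_D = −3, so ξ = 532.4/3 = 177.5 mol/s.
Outlet amounts (n = n₀ + ν ξ):
  A: 851.8 − 1(177.5) = 674.3
  D: 885.8 − 3(177.5) = 353.4
  B: 0 + 2(177.5) = 354.9
  C: 1669 (inert)
Total out = 674.3 + 353.4 + 354.9 + 1669 = 3052 mol/s.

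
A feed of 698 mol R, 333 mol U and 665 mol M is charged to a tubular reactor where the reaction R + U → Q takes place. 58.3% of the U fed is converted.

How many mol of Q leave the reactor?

U reacted = 0.583 × 333 = 194.1 mol; ν_U = −1, so ξ = 194.1/1 = 194.1 mol.
Outlet amounts (n = n₀ + ν ξ):
  R: 698 − 1(194.1) = 503.9
  U: 333 − 1(194.1) = 138.9
  Q: 0 + 1(194.1) = 194.1
  M: 665 (inert)

194 mol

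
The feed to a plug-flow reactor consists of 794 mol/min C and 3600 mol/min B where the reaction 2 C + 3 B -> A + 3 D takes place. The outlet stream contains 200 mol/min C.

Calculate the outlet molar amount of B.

2710 mol/min

For C: n = n₀ − 2ξ → 200 = 794 − 2ξ, giving ξ = 297 mol/min.
Outlet amounts (n = n₀ + ν ξ):
  C: 794 − 2(297) = 200
  B: 3600 − 3(297) = 2709
  A: 0 + 1(297) = 297
  D: 0 + 3(297) = 891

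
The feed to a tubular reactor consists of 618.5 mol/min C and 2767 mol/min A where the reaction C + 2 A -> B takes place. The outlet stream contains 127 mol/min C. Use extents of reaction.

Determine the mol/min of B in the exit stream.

492 mol/min

For C: n = n₀ − 1ξ → 127 = 618.5 − 1ξ, giving ξ = 491.5 mol/min.
Outlet amounts (n = n₀ + ν ξ):
  C: 618.5 − 1(491.5) = 127
  A: 2767 − 2(491.5) = 1784
  B: 0 + 1(491.5) = 491.5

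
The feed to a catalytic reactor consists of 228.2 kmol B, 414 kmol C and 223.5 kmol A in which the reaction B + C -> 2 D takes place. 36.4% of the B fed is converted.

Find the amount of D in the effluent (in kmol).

166 kmol

B reacted = 0.364 × 228.2 = 83.06 kmol; ν_B = −1, so ξ = 83.06/1 = 83.06 kmol.
Outlet amounts (n = n₀ + ν ξ):
  B: 228.2 − 1(83.06) = 145.1
  C: 414 − 1(83.06) = 330.9
  D: 0 + 2(83.06) = 166.1
  A: 223.5 (inert)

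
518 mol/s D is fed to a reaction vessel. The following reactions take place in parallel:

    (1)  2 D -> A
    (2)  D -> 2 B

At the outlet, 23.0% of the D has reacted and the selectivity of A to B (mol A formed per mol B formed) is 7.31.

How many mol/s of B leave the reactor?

Conversion of D: D consumed = 0.23 × 518 = 119.1 mol/s = 2ξ₁ + 1ξ₂.
Selectivity: 1ξ₁ / (2ξ₂) = 7.31 → ξ₁ = 14.62 ξ₂.
Substitute: (2·14.62 + 1) ξ₂ = 119.1 → ξ₂ = 3.94 mol/s, ξ₁ = 57.6 mol/s.
Outlet amounts (n = n₀ + Σ ν·ξ):
  D: 518 − 2(57.6) − 1(3.94) = 398.9
  A: 0 + 1(57.6) = 57.6
  B: 0 + 2(3.94) = 7.88

7.88 mol/s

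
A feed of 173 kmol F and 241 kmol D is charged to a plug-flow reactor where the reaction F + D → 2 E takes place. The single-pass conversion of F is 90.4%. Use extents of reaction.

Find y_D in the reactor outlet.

0.204

F reacted = 0.904 × 173 = 156.4 kmol; ν_F = −1, so ξ = 156.4/1 = 156.4 kmol.
Outlet amounts (n = n₀ + ν ξ):
  F: 173 − 1(156.4) = 16.61
  D: 241 − 1(156.4) = 84.61
  E: 0 + 2(156.4) = 312.8
Total out = 414 kmol; y_D = 84.61 / 414 = 0.2044.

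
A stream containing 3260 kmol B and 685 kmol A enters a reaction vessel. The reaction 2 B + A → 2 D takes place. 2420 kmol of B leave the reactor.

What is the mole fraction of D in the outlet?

For B: n = n₀ − 2ξ → 2420 = 3260 − 2ξ, giving ξ = 420 kmol.
Outlet amounts (n = n₀ + ν ξ):
  B: 3260 − 2(420) = 2420
  A: 685 − 1(420) = 265
  D: 0 + 2(420) = 840
Total out = 3525 kmol; y_D = 840 / 3525 = 0.2383.

0.238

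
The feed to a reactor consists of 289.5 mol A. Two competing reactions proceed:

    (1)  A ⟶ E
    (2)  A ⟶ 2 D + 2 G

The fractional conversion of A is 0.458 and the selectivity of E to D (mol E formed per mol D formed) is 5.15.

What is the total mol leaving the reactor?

325 mol

Conversion of A: A consumed = 0.458 × 289.5 = 132.6 mol = 1ξ₁ + 1ξ₂.
Selectivity: 1ξ₁ / (2ξ₂) = 5.15 → ξ₁ = 10.3 ξ₂.
Substitute: (1·10.3 + 1) ξ₂ = 132.6 → ξ₂ = 11.73 mol, ξ₁ = 120.9 mol.
Outlet amounts (n = n₀ + Σ ν·ξ):
  A: 289.5 − 1(120.9) − 1(11.73) = 156.9
  E: 0 + 1(120.9) = 120.9
  D: 0 + 2(11.73) = 23.47
  G: 0 + 2(11.73) = 23.47
Total out = 156.9 + 120.9 + 23.47 + 23.47 = 324.7 mol.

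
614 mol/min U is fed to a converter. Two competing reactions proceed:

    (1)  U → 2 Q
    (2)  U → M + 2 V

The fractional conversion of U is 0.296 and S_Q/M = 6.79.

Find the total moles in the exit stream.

837 mol/min

Conversion of U: U consumed = 0.296 × 614 = 181.7 mol/min = 1ξ₁ + 1ξ₂.
Selectivity: 2ξ₁ / (1ξ₂) = 6.79 → ξ₁ = 3.395 ξ₂.
Substitute: (1·3.395 + 1) ξ₂ = 181.7 → ξ₂ = 41.35 mol/min, ξ₁ = 140.4 mol/min.
Outlet amounts (n = n₀ + Σ ν·ξ):
  U: 614 − 1(140.4) − 1(41.35) = 432.3
  Q: 0 + 2(140.4) = 280.8
  M: 0 + 1(41.35) = 41.35
  V: 0 + 2(41.35) = 82.7
Total out = 432.3 + 280.8 + 41.35 + 82.7 = 837.1 mol/min.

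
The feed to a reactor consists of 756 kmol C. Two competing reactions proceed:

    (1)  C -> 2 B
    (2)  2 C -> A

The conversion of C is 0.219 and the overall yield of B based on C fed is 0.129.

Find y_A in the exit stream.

0.0782

Yield of B: 2ξ₁ / 756 = 0.129 → ξ₁ = 48.76 kmol.
Conversion of C: 1ξ₁ + 2ξ₂ = 0.219 × 756 = 165.6 → ξ₂ = 58.4 kmol.
Outlet amounts (n = n₀ + Σ ν·ξ):
  C: 756 − 1(48.76) − 2(58.4) = 590.4
  B: 0 + 2(48.76) = 97.52
  A: 0 + 1(58.4) = 58.4
Total out = 746.4 kmol; y_A = 58.4 / 746.4 = 0.07825.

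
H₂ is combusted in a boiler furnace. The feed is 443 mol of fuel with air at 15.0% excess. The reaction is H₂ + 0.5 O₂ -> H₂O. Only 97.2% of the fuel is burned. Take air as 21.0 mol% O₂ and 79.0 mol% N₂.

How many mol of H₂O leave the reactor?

Stoichiometric O₂ = 0.5 × 443 = 221.5 mol; O₂ fed = 221.5 × 1.150 = 254.7 mol.
N₂ fed = 254.7 × 79/21 = 958.3 mol.
Fuel reacted = 0.972 × 443 → ξ = 430.6 mol.
Outlet (n = n₀ + ν ξ):
  H₂: 443 − 1(430.6) = 12.4
  O₂: 254.7 − 0.5(430.6) = 39.43
  N₂: 958.3 (inert)
  H₂O: 0 + 1(430.6) = 430.6

431 mol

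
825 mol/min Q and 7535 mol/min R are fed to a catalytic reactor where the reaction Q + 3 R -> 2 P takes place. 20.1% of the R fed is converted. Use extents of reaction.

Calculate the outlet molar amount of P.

R reacted = 0.201 × 7535 = 1515 mol/min; ν_R = −3, so ξ = 1515/3 = 504.8 mol/min.
Outlet amounts (n = n₀ + ν ξ):
  Q: 825 − 1(504.8) = 320.2
  R: 7535 − 3(504.8) = 6020
  P: 0 + 2(504.8) = 1010

1010 mol/min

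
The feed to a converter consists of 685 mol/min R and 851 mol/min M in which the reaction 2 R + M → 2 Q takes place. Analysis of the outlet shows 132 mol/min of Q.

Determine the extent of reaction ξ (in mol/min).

ξ = 66 mol/min

For Q: n = n₀ + 2ξ → 132 = 0 + 2ξ, giving ξ = 66 mol/min.
Outlet amounts (n = n₀ + ν ξ):
  R: 685 − 2(66) = 553
  M: 851 − 1(66) = 785
  Q: 0 + 2(66) = 132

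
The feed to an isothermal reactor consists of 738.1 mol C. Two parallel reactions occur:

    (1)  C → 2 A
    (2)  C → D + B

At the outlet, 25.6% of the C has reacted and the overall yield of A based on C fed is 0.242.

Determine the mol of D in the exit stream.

Yield of A: 2ξ₁ / 738.1 = 0.242 → ξ₁ = 89.31 mol.
Conversion of C: 1ξ₁ + 1ξ₂ = 0.256 × 738.1 = 189 → ξ₂ = 99.64 mol.
Outlet amounts (n = n₀ + Σ ν·ξ):
  C: 738.1 − 1(89.31) − 1(99.64) = 549.1
  A: 0 + 2(89.31) = 178.6
  D: 0 + 1(99.64) = 99.64
  B: 0 + 1(99.64) = 99.64

99.6 mol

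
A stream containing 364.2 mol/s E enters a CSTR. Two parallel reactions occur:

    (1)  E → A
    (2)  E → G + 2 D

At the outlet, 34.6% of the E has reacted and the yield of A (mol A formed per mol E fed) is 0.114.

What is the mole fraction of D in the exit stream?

Yield of A: 1ξ₁ / 364.2 = 0.114 → ξ₁ = 41.52 mol/s.
Conversion of E: 1ξ₁ + 1ξ₂ = 0.346 × 364.2 = 126 → ξ₂ = 84.49 mol/s.
Outlet amounts (n = n₀ + Σ ν·ξ):
  E: 364.2 − 1(41.52) − 1(84.49) = 238.2
  A: 0 + 1(41.52) = 41.52
  G: 0 + 1(84.49) = 84.49
  D: 0 + 2(84.49) = 169
Total out = 533.2 mol/s; y_D = 169 / 533.2 = 0.3169.

0.317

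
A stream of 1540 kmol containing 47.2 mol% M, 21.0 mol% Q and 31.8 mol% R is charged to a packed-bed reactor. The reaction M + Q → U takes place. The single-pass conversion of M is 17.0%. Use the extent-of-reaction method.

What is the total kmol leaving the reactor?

M reacted = 0.17 × 726.9 = 123.6 kmol; ν_M = −1, so ξ = 123.6/1 = 123.6 kmol.
Outlet amounts (n = n₀ + ν ξ):
  M: 726.9 − 1(123.6) = 603.3
  Q: 323.4 − 1(123.6) = 199.8
  U: 0 + 1(123.6) = 123.6
  R: 489.7 (inert)
Total out = 603.3 + 199.8 + 123.6 + 489.7 = 1416 kmol.

1420 kmol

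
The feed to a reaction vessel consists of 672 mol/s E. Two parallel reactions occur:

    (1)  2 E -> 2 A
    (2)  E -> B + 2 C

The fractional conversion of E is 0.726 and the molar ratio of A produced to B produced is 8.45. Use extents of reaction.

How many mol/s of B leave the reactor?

Conversion of E: E consumed = 0.726 × 672 = 487.9 mol/s = 2ξ₁ + 1ξ₂.
Selectivity: 2ξ₁ / (1ξ₂) = 8.45 → ξ₁ = 4.225 ξ₂.
Substitute: (2·4.225 + 1) ξ₂ = 487.9 → ξ₂ = 51.63 mol/s, ξ₁ = 218.1 mol/s.
Outlet amounts (n = n₀ + Σ ν·ξ):
  E: 672 − 2(218.1) − 1(51.63) = 184.1
  A: 0 + 2(218.1) = 436.2
  B: 0 + 1(51.63) = 51.63
  C: 0 + 2(51.63) = 103.3

51.6 mol/s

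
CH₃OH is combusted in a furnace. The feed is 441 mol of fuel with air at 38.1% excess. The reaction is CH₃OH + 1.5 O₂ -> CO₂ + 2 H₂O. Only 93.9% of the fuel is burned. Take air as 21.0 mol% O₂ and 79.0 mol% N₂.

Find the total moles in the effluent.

Stoichiometric O₂ = 1.5 × 441 = 661.5 mol; O₂ fed = 661.5 × 1.381 = 913.5 mol.
N₂ fed = 913.5 × 79/21 = 3437 mol.
Fuel reacted = 0.939 × 441 → ξ = 414.1 mol.
Outlet (n = n₀ + ν ξ):
  CH₃OH: 441 − 1(414.1) = 26.9
  O₂: 913.5 − 1.5(414.1) = 292.4
  N₂: 3437 (inert)
  CO₂: 0 + 1(414.1) = 414.1
  H₂O: 0 + 2(414.1) = 828.2
Total out = 26.9 + 292.4 + 3437 + 414.1 + 828.2 = 4998 mol.

5000 mol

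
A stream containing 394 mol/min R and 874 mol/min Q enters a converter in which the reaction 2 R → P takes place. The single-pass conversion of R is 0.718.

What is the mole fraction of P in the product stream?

0.126

R reacted = 0.718 × 394 = 282.9 mol/min; ν_R = −2, so ξ = 282.9/2 = 141.4 mol/min.
Outlet amounts (n = n₀ + ν ξ):
  R: 394 − 2(141.4) = 111.1
  P: 0 + 1(141.4) = 141.4
  Q: 874 (inert)
Total out = 1127 mol/min; y_P = 141.4 / 1127 = 0.1256.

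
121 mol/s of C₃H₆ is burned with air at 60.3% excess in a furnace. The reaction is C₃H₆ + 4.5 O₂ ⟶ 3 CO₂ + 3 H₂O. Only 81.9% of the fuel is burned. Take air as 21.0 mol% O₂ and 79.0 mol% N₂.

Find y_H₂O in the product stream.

0.0687

Stoichiometric O₂ = 4.5 × 121 = 544.5 mol/s; O₂ fed = 544.5 × 1.603 = 872.8 mol/s.
N₂ fed = 872.8 × 79/21 = 3284 mol/s.
Fuel reacted = 0.819 × 121 → ξ = 99.1 mol/s.
Outlet (n = n₀ + ν ξ):
  C₃H₆: 121 − 1(99.1) = 21.9
  O₂: 872.8 − 4.5(99.1) = 426.9
  N₂: 3284 (inert)
  CO₂: 0 + 3(99.1) = 297.3
  H₂O: 0 + 3(99.1) = 297.3
Total out = 4327 mol/s; y_H₂O = 297.3 / 4327 = 0.06871.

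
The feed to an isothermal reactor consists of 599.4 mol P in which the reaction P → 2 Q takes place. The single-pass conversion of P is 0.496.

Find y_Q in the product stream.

P reacted = 0.496 × 599.4 = 297.3 mol; ν_P = −1, so ξ = 297.3/1 = 297.3 mol.
Outlet amounts (n = n₀ + ν ξ):
  P: 599.4 − 1(297.3) = 302.1
  Q: 0 + 2(297.3) = 594.6
Total out = 896.7 mol; y_Q = 594.6 / 896.7 = 0.6631.

0.663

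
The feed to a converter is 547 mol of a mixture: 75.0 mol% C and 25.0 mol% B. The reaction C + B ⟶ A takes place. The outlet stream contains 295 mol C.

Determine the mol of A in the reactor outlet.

For C: n = n₀ − 1ξ → 295 = 410.2 − 1ξ, giving ξ = 115.2 mol.
Outlet amounts (n = n₀ + ν ξ):
  C: 410.2 − 1(115.2) = 295
  B: 136.8 − 1(115.2) = 21.5
  A: 0 + 1(115.2) = 115.2

115 mol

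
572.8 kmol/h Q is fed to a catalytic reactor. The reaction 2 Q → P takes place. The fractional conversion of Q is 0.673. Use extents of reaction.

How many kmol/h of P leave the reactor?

193 kmol/h

Q reacted = 0.673 × 572.8 = 385.5 kmol/h; ν_Q = −2, so ξ = 385.5/2 = 192.7 kmol/h.
Outlet amounts (n = n₀ + ν ξ):
  Q: 572.8 − 2(192.7) = 187.3
  P: 0 + 1(192.7) = 192.7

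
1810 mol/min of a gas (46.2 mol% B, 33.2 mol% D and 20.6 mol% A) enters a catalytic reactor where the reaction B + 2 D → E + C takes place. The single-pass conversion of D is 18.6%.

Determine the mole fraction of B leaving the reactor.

D reacted = 0.186 × 600.9 = 111.8 mol/min; ν_D = −2, so ξ = 111.8/2 = 55.89 mol/min.
Outlet amounts (n = n₀ + ν ξ):
  B: 836.2 − 1(55.89) = 780.3
  D: 600.9 − 2(55.89) = 489.1
  E: 0 + 1(55.89) = 55.89
  C: 0 + 1(55.89) = 55.89
  A: 372.9 (inert)
Total out = 1754 mol/min; y_B = 780.3 / 1754 = 0.4449.

0.445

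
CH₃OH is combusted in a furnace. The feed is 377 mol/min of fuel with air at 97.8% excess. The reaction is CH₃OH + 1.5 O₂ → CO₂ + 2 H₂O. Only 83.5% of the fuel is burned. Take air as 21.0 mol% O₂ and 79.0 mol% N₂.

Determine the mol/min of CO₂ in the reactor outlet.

315 mol/min

Stoichiometric O₂ = 1.5 × 377 = 565.5 mol/min; O₂ fed = 565.5 × 1.978 = 1119 mol/min.
N₂ fed = 1119 × 79/21 = 4208 mol/min.
Fuel reacted = 0.835 × 377 → ξ = 314.8 mol/min.
Outlet (n = n₀ + ν ξ):
  CH₃OH: 377 − 1(314.8) = 62.21
  O₂: 1119 − 1.5(314.8) = 646.4
  N₂: 4208 (inert)
  CO₂: 0 + 1(314.8) = 314.8
  H₂O: 0 + 2(314.8) = 629.6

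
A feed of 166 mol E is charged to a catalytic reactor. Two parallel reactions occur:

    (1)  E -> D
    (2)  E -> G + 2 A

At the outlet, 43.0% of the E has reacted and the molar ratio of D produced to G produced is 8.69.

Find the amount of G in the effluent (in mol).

Conversion of E: E consumed = 0.43 × 166 = 71.38 mol = 1ξ₁ + 1ξ₂.
Selectivity: 1ξ₁ / (1ξ₂) = 8.69 → ξ₁ = 8.69 ξ₂.
Substitute: (1·8.69 + 1) ξ₂ = 71.38 → ξ₂ = 7.366 mol, ξ₁ = 64.01 mol.
Outlet amounts (n = n₀ + Σ ν·ξ):
  E: 166 − 1(64.01) − 1(7.366) = 94.62
  D: 0 + 1(64.01) = 64.01
  G: 0 + 1(7.366) = 7.366
  A: 0 + 2(7.366) = 14.73

7.37 mol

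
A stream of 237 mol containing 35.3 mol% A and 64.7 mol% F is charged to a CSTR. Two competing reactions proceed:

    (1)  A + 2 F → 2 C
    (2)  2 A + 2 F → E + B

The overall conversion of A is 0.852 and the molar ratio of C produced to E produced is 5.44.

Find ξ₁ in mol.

ξ₁ = 41.1 mol

Conversion of A: A consumed = 0.852 × 83.66 = 71.28 mol = 1ξ₁ + 2ξ₂.
Selectivity: 2ξ₁ / (1ξ₂) = 5.44 → ξ₁ = 2.72 ξ₂.
Substitute: (1·2.72 + 2) ξ₂ = 71.28 → ξ₂ = 15.1 mol, ξ₁ = 41.08 mol.
Outlet amounts (n = n₀ + Σ ν·ξ):
  A: 83.66 − 1(41.08) − 2(15.1) = 12.38
  F: 153.3 − 2(41.08) − 2(15.1) = 40.98
  C: 0 + 2(41.08) = 82.15
  E: 0 + 1(15.1) = 15.1
  B: 0 + 1(15.1) = 15.1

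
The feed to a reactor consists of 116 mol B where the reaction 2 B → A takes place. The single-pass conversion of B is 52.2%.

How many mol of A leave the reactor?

30.3 mol

B reacted = 0.522 × 116 = 60.55 mol; ν_B = −2, so ξ = 60.55/2 = 30.28 mol.
Outlet amounts (n = n₀ + ν ξ):
  B: 116 − 2(30.28) = 55.45
  A: 0 + 1(30.28) = 30.28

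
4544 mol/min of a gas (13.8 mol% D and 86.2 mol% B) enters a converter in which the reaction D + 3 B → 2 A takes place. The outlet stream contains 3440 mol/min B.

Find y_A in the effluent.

For B: n = n₀ − 3ξ → 3440 = 3917 − 3ξ, giving ξ = 159 mol/min.
Outlet amounts (n = n₀ + ν ξ):
  D: 627.1 − 1(159) = 468.1
  B: 3917 − 3(159) = 3440
  A: 0 + 2(159) = 318
Total out = 4226 mol/min; y_A = 318 / 4226 = 0.07524.

0.0752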